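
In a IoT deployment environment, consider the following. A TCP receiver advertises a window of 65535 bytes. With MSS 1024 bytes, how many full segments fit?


Given: RWND = 65535 bytes, MSS = 1024 bytes
Full segments = floor(RWND / MSS)
Full segments = floor(65535 / 1024)
Full segments = floor(63.999) = 63

63


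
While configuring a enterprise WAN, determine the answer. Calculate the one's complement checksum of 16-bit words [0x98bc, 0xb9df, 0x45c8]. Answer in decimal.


Given words: [0x98bc, 0xb9df, 0x45c8]
Step 1: Sum all words
Raw sum = 39100 + 47583 + 17864 = 104547
Step 2: Fold carry: (39011 + 1) = 39012
One's complement = ~39012 & 0xFFFF = 26523

26523


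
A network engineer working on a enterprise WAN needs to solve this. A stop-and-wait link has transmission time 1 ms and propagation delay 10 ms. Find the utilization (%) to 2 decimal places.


Given: Ttrans = 1 ms, Tprop = 10 ms
RTT = 2 * Tprop = 2 * 10 = 20 ms
U = Ttrans / (Ttrans + RTT)
U = 1 / (1 + 20)
U = 1 / 21 = 0.047619
U% = 4.76%

4.76


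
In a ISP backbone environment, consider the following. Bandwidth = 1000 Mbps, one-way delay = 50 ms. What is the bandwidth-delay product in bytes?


Given: bandwidth = 1000 Mbps, delay = 50 ms
BDP in bits = 1000 * 10^6 * 50 / 1000
BDP in bits = 50000000
BDP in bytes = 50000000 / 8 = 6250000

6250000


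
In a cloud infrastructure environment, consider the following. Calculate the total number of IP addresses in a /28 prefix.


Given: CIDR prefix /28
Host bits = 32 - 28 = 4
Total addresses = 2^4 = 16

16


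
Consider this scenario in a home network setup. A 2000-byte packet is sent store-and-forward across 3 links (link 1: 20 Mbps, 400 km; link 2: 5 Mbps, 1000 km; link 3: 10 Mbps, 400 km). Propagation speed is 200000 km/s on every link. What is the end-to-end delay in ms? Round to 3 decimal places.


Packet = 2000 bytes = 16000 bits. Store-and-forward: sum (t_trans + t_prop) per link.
Link 1: t_trans = 16000/(20*10^6) s = 0.8000 ms; t_prop = 400/200000 s = 2.0000 ms; subtotal = 2.8000 ms
Link 2: t_trans = 16000/(5*10^6) s = 3.2000 ms; t_prop = 1000/200000 s = 5.0000 ms; subtotal = 8.2000 ms
Link 3: t_trans = 16000/(10*10^6) s = 1.6000 ms; t_prop = 400/200000 s = 2.0000 ms; subtotal = 3.6000 ms
End-to-end = 2.8000 + 8.2000 + 3.6000 = 14.6000 ms -> 14.600 ms (3 dp)

14.600


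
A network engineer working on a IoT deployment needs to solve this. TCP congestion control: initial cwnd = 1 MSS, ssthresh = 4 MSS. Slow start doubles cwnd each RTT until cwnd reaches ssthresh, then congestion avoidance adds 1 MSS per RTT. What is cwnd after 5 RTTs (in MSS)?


RTT 0: cwnd = 1 MSS (initial)
RTT 1: cwnd = 2 MSS (slow start, doubled)
RTT 2: cwnd = 4 MSS (slow start, doubled)
RTT 3: cwnd = 5 MSS (congestion avoidance, +1)
RTT 4: cwnd = 6 MSS (congestion avoidance, +1)
RTT 5: cwnd = 7 MSS (congestion avoidance, +1)

7


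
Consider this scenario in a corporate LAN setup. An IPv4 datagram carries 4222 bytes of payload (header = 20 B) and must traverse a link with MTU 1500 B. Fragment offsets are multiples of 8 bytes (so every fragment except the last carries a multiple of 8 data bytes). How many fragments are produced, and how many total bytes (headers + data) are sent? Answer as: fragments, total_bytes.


Max data per non-final fragment = floor((MTU - header)/8)*8 = floor((1500 - 20)/8)*8 = floor(1480/8)*8 = 1480 B
Final fragment needs no 8-byte alignment: it can carry up to MTU - header = 1480 B
Non-final fragments needed = ceil((payload - 1480) / 1480) = ceil(2742/1480) = ceil(1.8527) = 2
Number of fragments = 2 + 1 = 3
Fragment sizes (data): 2 * 1480 B + 1262 B (last, 1262 <= 1480 OK)
Total bytes sent = payload + n_frags * header = 4222 + 3*20 = 4222 + 60 = 4282 B

3, 4282


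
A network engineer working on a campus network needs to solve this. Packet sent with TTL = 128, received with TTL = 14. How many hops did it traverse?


Given: initial TTL = 128, received TTL = 14
Hops = initial TTL - received TTL
Hops = 128 - 14 = 114

114


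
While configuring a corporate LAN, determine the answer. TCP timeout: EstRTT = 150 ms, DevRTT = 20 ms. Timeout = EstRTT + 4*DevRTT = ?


Given: EstRTT = 150 ms, DevRTT = 20 ms
Timeout = EstRTT + 4 * DevRTT
4 * DevRTT = 4 * 20 = 80
Timeout = 150 + 80 = 230 ms

230


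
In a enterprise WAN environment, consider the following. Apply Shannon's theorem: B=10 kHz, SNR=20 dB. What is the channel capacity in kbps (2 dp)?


Given: B = 10 kHz, SNR = 20 dB
SNR linear = 10^(20/10) = 100
1 + SNR = 101
log2(101) = 6.6582114828
C = 10 * 1000 * 6.6582114828 = 66582.1148 bps
C = 66.582115 kbps -> 66.58 kbps (2 dp)

66.58


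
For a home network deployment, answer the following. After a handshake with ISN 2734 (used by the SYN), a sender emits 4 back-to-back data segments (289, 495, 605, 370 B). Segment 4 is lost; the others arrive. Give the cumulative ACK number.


SYN uses sequence number 2734; first data byte = ISN + 1 = 2735.
Segment 1: SEQ = 2735, len = 289 B, covers [2735, 3023]
Segment 2: SEQ = 3024, len = 495 B, covers [3024, 3518]
Segment 3: SEQ = 3519, len = 605 B, covers [3519, 4123]
Segment 4: SEQ = 4124, len = 370 B, covers [4124, 4493] [LOST]
In-order data received: bytes [2735, 4123] (segments 1..3).
Segment 4 missing -> gap begins at byte 4124.
Cumulative ACK = next expected in-order byte = 2735 + 289 + 495 + 605 = 4124

4124


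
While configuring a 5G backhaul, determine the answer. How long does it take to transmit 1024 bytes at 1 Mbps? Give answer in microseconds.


Given: packet = 1024 bytes, bandwidth = 1 Mbps
Packet in bits = 1024 * 8 = 8192 bits
Bandwidth = 1 * 10^6 = 1000000 bps
Time = 8192 / 1000000 seconds
Time in us = 8192 * 10^6 / 1000000 = 8192

8192


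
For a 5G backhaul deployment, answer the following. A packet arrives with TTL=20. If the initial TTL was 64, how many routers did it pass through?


Given: initial TTL = 64, received TTL = 20
Hops = initial TTL - received TTL
Hops = 64 - 20 = 44

44


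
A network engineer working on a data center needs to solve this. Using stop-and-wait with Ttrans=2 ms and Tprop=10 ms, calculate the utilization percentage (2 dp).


Given: Ttrans = 2 ms, Tprop = 10 ms
RTT = 2 * Tprop = 2 * 10 = 20 ms
U = Ttrans / (Ttrans + RTT)
U = 2 / (2 + 20)
U = 2 / 22 = 0.090909
U% = 9.09%

9.09


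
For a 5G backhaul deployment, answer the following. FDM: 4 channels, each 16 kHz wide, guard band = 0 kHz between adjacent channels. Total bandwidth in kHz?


Given: 4 channels, 16 kHz each, guard = 0 kHz
Channel bandwidth = 4 * 16 = 64 kHz
Guard bands = 3 gaps * 0 kHz = 0 kHz
Total = 64 + 0 = 64 kHz

64


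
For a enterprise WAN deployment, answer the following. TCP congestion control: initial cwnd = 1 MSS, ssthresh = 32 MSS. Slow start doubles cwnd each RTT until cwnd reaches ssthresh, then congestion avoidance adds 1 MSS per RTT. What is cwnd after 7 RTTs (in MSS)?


RTT 0: cwnd = 1 MSS (initial)
RTT 1: cwnd = 2 MSS (slow start, doubled)
RTT 2: cwnd = 4 MSS (slow start, doubled)
RTT 3: cwnd = 8 MSS (slow start, doubled)
RTT 4: cwnd = 16 MSS (slow start, doubled)
RTT 5: cwnd = 32 MSS (slow start, doubled)
RTT 6: cwnd = 33 MSS (congestion avoidance, +1)
RTT 7: cwnd = 34 MSS (congestion avoidance, +1)

34


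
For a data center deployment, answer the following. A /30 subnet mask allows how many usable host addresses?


Given: subnet mask /30
Host bits = 32 - 30 = 2
Total addresses = 2^2 = 4
Usable hosts = 4 - 2 (network + broadcast) = 2

2


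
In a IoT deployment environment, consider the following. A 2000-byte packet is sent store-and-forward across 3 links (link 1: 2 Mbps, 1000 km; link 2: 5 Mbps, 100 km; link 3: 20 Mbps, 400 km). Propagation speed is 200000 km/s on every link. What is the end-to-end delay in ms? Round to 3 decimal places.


Packet = 2000 bytes = 16000 bits. Store-and-forward: sum (t_trans + t_prop) per link.
Link 1: t_trans = 16000/(2*10^6) s = 8.0000 ms; t_prop = 1000/200000 s = 5.0000 ms; subtotal = 13.0000 ms
Link 2: t_trans = 16000/(5*10^6) s = 3.2000 ms; t_prop = 100/200000 s = 0.5000 ms; subtotal = 3.7000 ms
Link 3: t_trans = 16000/(20*10^6) s = 0.8000 ms; t_prop = 400/200000 s = 2.0000 ms; subtotal = 2.8000 ms
End-to-end = 13.0000 + 3.7000 + 2.8000 = 19.5000 ms -> 19.500 ms (3 dp)

19.500


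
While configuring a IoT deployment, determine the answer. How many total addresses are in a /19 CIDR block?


Given: CIDR prefix /19
Host bits = 32 - 19 = 13
Total addresses = 2^13 = 8192

8192


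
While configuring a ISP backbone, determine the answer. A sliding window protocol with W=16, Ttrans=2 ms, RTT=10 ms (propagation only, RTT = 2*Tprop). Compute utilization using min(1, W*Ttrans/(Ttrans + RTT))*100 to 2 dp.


Given: W = 16, Ttrans = 2 ms, RTT = 10 ms (= 2 * Tprop, Tprop = 5 ms)
Cycle time = Ttrans + RTT = 2 + 10 = 12 ms (first packet sent until its ACK returns)
W * Ttrans = 16 * 2 = 32 ms of sending per cycle
W * Ttrans / (Ttrans + RTT) = 32 / 12 = 2.666667
U = min(1, 2.666667) = 1.000000
U% = 100.00%

100.00


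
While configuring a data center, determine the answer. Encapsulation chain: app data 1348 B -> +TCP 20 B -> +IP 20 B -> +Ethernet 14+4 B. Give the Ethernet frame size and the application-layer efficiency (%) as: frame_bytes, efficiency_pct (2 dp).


TCP segment = 1348 + 20 = 1368 B
IP packet = 1368 + 20 = 1388 B
Ethernet frame = 1388 + 14 + 4 = 1406 B
Efficiency = app / frame = 1348 / 1406 = 0.958748 = 95.8748% -> 95.87% (2 dp)

1406, 95.87


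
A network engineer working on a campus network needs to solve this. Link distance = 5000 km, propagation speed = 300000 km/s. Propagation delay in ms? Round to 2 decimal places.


Given: distance = 5000 km, speed = 300000 km/s
Delay = distance / speed = 5000 / 300000 seconds
Delay in ms = 5000 * 1000 / 300000
Delay = 16.6667 ms
Rounded to 2 dp = 16.67 ms

16.67


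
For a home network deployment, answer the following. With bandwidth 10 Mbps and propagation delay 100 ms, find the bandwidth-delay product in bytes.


Given: bandwidth = 10 Mbps, delay = 100 ms
BDP in bits = 10 * 10^6 * 100 / 1000
BDP in bits = 1000000
BDP in bytes = 1000000 / 8 = 125000

125000


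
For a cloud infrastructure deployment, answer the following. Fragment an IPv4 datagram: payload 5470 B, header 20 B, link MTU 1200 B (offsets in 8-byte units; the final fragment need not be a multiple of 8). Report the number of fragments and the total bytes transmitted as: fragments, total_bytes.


Max data per non-final fragment = floor((MTU - header)/8)*8 = floor((1200 - 20)/8)*8 = floor(1180/8)*8 = 1176 B
Final fragment needs no 8-byte alignment: it can carry up to MTU - header = 1180 B
Non-final fragments needed = ceil((payload - 1180) / 1176) = ceil(4290/1176) = ceil(3.6480) = 4
Number of fragments = 4 + 1 = 5
Fragment sizes (data): 4 * 1176 B + 766 B (last, 766 <= 1180 OK)
Total bytes sent = payload + n_frags * header = 5470 + 5*20 = 5470 + 100 = 5570 B

5, 5570


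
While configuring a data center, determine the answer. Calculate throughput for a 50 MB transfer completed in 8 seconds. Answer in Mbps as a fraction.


Given: file = 50 MB, time = 8 s
File in Mb = 50 * 8 = 400 Mb
Throughput = 400 / 8 Mbps
Throughput = 50 Mbps

50


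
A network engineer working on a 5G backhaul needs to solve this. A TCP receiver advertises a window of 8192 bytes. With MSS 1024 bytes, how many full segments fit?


Given: RWND = 8192 bytes, MSS = 1024 bytes
Full segments = floor(RWND / MSS)
Full segments = floor(8192 / 1024)
Full segments = floor(8.0) = 8

8


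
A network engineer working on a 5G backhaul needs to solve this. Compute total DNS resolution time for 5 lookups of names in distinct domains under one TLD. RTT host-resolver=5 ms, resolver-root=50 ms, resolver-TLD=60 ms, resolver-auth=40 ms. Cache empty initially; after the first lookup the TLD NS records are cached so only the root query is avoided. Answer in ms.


Lookup 1 (cold cache): local + root + TLD + auth = 5 + 50 + 60 + 40 = 155 ms
Lookups 2..5 (TLD NS cached -> skip root; new domain -> still ask TLD and auth): local + TLD + auth = 5 + 60 + 40 = 105 ms each
Remaining 4 lookups: 4 * 105 = 420 ms
Total = 155 + 420 = 575 ms

575


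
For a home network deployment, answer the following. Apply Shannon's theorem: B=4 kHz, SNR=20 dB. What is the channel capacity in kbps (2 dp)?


Given: B = 4 kHz, SNR = 20 dB
SNR linear = 10^(20/10) = 100
1 + SNR = 101
log2(101) = 6.6582114828
C = 4 * 1000 * 6.6582114828 = 26632.8459 bps
C = 26.632846 kbps -> 26.63 kbps (2 dp)

26.63


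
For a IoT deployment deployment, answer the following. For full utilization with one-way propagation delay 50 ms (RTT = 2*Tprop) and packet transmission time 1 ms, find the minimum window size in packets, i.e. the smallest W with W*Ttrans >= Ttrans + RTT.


Given: Ttrans = 1 ms, RTT = 100 ms (= 2 * Tprop, Tprop = 50 ms)
Time until first ACK returns = Ttrans + RTT = 1 + 100 = 101 ms
Need W * Ttrans >= Ttrans + RTT  ->  W >= (Ttrans + RTT) / Ttrans
(Ttrans + RTT) / Ttrans = 101 / 1 = 101
W_min = ceil(101) = 101

101


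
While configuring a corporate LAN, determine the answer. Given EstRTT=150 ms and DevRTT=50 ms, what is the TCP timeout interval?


Given: EstRTT = 150 ms, DevRTT = 50 ms
Timeout = EstRTT + 4 * DevRTT
4 * DevRTT = 4 * 50 = 200
Timeout = 150 + 200 = 350 ms

350


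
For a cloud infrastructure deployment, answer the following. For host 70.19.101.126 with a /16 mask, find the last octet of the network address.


Given: IP = 70.19.101.126, prefix = /16
Subnet mask = 255.255.0.0
Last octet of IP: 126
Last octet of mask: 0
Network last octet = 126 AND 0 = 0

0


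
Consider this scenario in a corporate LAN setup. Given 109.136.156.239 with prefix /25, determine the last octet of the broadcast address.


Given: IP = 109.136.156.239, prefix = /25
Host bits = 32 - 25 = 7
Network last octet = 239 AND mask = 128
Host part size = 2^7 - 1 = 127
Broadcast last octet = 128 OR 127 = 255

255


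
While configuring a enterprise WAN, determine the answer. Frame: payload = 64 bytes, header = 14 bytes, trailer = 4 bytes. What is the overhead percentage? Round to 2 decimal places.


Given: payload = 64 B, header = 14 B, trailer = 4 B
Overhead bytes = header + trailer = 14 + 4 = 18
Total frame = payload + overhead = 64 + 18 = 82
Overhead % = 18 / 82 * 100 = 21.9512% -> 21.95% (2 dp)

21.95


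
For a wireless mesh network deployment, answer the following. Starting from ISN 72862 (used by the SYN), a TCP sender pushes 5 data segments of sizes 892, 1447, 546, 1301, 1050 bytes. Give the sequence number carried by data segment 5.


The SYN occupies sequence number ISN = 72862, so the first data byte is ISN + 1 = 72863.
SEQ of data segment i = (ISN + 1) + sum of payload sizes of segments 1..i-1.
Segment 1: SEQ = 72863, payload = 892 bytes
Segment 2: SEQ = 73755, payload = 1447 bytes
Segment 3: SEQ = 75202, payload = 546 bytes
Segment 4: SEQ = 75748, payload = 1301 bytes
Segment 5: SEQ = 77049, payload = 1050 bytes
SEQ of segment 5 = 72863 + 892 + 1447 + 546 + 1301 = 77049

77049


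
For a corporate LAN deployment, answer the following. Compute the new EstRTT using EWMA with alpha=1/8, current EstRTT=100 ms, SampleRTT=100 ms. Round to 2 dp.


Given: EstRTT = 100 ms, SampleRTT = 100 ms, alpha = 1/8
New EstRTT = (1 - alpha) * EstRTT + alpha * SampleRTT
(7/8) * 100 = 87.5
(1/8) * 100 = 12.5
New EstRTT = 87.5 + 12.5 = 100 ms -> 100.00 ms (2 dp)

100.00


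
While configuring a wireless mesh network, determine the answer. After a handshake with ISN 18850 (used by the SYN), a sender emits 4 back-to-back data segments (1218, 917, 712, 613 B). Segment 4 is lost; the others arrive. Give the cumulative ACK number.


SYN uses sequence number 18850; first data byte = ISN + 1 = 18851.
Segment 1: SEQ = 18851, len = 1218 B, covers [18851, 20068]
Segment 2: SEQ = 20069, len = 917 B, covers [20069, 20985]
Segment 3: SEQ = 20986, len = 712 B, covers [20986, 21697]
Segment 4: SEQ = 21698, len = 613 B, covers [21698, 22310] [LOST]
In-order data received: bytes [18851, 21697] (segments 1..3).
Segment 4 missing -> gap begins at byte 21698.
Cumulative ACK = next expected in-order byte = 18851 + 1218 + 917 + 712 = 21698

21698


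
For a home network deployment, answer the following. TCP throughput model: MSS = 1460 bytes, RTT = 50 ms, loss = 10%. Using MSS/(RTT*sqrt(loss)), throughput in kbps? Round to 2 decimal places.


Given: MSS = 1460 bytes, RTT = 50 ms, loss = 10%
RTT in seconds = 50 / 1000 = 0.05
Loss rate = 10% = 0.1
sqrt(loss) = sqrt(0.1) = 0.316227766017
Throughput (bytes/s) = 1460 / (0.05 * 0.316227766017) = 92338.5077
Throughput (kbps) = 92338.5077 * 8 / 1000 = 738.708061 -> 738.71 kbps (2 dp)

738.71


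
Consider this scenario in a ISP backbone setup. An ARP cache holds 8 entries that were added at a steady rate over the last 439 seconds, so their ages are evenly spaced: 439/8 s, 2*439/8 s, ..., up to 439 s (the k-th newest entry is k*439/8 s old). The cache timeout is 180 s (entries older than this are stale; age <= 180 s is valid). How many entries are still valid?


Ages are k * 439/8 s for k = 1..8 (spacing = 54.8750 s).
Entry k is valid iff k * 439/8 <= 180 iff k <= 8 * 180 / 439 = 3.2802
n_valid = floor(3.2802) = 3
(n_stale = 8 - 3 = 5)

3


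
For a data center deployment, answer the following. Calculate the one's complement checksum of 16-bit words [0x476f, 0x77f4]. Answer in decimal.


Given words: [0x476f, 0x77f4]
Step 1: Sum all words
Raw sum = 18287 + 30708 = 48995
One's complement = ~48995 & 0xFFFF = 16540

16540


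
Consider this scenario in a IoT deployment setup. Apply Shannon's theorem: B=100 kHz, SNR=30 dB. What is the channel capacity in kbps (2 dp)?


Given: B = 100 kHz, SNR = 30 dB
SNR linear = 10^(30/10) = 1000
1 + SNR = 1001
log2(1001) = 9.9672262588
C = 100 * 1000 * 9.9672262588 = 996722.6259 bps
C = 996.722626 kbps -> 996.72 kbps (2 dp)

996.72


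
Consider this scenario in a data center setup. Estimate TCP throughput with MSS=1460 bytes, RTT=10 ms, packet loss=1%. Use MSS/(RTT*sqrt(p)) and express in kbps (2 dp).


Given: MSS = 1460 bytes, RTT = 10 ms, loss = 1%
RTT in seconds = 10 / 1000 = 0.01
Loss rate = 1% = 0.01
sqrt(loss) = sqrt(0.01) = 0.1
Throughput (bytes/s) = 1460 / (0.01 * 0.1) = 1460000.0000
Throughput (kbps) = 1460000.0000 * 8 / 1000 = 11680.000000 -> 11680.00 kbps (2 dp)

11680.00


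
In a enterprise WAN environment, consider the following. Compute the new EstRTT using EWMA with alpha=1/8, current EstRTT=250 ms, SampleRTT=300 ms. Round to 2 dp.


Given: EstRTT = 250 ms, SampleRTT = 300 ms, alpha = 1/8
New EstRTT = (1 - alpha) * EstRTT + alpha * SampleRTT
(7/8) * 250 = 218.75
(1/8) * 300 = 37.5
New EstRTT = 218.75 + 37.5 = 256.25 ms -> 256.25 ms (2 dp)

256.25


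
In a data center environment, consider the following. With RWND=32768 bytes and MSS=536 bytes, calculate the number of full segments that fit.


Given: RWND = 32768 bytes, MSS = 536 bytes
Full segments = floor(RWND / MSS)
Full segments = floor(32768 / 536)
Full segments = floor(61.1343) = 61

61


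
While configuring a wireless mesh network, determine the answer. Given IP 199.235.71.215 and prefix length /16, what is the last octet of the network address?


Given: IP = 199.235.71.215, prefix = /16
Subnet mask = 255.255.0.0
Last octet of IP: 215
Last octet of mask: 0
Network last octet = 215 AND 0 = 0

0


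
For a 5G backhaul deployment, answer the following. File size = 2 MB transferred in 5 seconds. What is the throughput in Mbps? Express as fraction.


Given: file = 2 MB, time = 5 s
File in Mb = 2 * 8 = 16 Mb
Throughput = 16 / 5 Mbps
Throughput = 16/5 Mbps

16/5


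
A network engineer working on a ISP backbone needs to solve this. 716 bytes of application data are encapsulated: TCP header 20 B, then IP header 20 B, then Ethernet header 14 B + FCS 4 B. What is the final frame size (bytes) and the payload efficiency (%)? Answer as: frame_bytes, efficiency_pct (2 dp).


TCP segment = 716 + 20 = 736 B
IP packet = 736 + 20 = 756 B
Ethernet frame = 756 + 14 + 4 = 774 B
Efficiency = app / frame = 716 / 774 = 0.925065 = 92.5065% -> 92.51% (2 dp)

774, 92.51


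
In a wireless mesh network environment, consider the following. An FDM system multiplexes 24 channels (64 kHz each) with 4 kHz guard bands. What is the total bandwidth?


Given: 24 channels, 64 kHz each, guard = 4 kHz
Channel bandwidth = 24 * 64 = 1536 kHz
Guard bands = 23 gaps * 4 kHz = 92 kHz
Total = 1536 + 92 = 1628 kHz

1628


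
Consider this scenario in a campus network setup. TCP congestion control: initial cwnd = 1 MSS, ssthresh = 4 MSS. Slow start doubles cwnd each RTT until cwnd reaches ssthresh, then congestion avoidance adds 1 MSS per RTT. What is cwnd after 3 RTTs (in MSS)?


RTT 0: cwnd = 1 MSS (initial)
RTT 1: cwnd = 2 MSS (slow start, doubled)
RTT 2: cwnd = 4 MSS (slow start, doubled)
RTT 3: cwnd = 5 MSS (congestion avoidance, +1)

5


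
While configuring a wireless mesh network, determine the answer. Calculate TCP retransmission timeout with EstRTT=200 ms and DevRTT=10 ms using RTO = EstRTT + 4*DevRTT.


Given: EstRTT = 200 ms, DevRTT = 10 ms
Timeout = EstRTT + 4 * DevRTT
4 * DevRTT = 4 * 10 = 40
Timeout = 200 + 40 = 240 ms

240


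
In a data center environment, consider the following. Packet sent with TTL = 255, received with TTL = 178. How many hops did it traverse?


Given: initial TTL = 255, received TTL = 178
Hops = initial TTL - received TTL
Hops = 255 - 178 = 77

77


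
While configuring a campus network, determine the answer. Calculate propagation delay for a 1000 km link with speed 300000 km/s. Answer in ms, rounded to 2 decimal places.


Given: distance = 1000 km, speed = 300000 km/s
Delay = distance / speed = 1000 / 300000 seconds
Delay in ms = 1000 * 1000 / 300000
Delay = 3.3333 ms
Rounded to 2 dp = 3.33 ms

3.33


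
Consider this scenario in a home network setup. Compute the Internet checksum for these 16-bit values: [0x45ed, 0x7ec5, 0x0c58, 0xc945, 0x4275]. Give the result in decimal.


Given words: [0x45ed, 0x7ec5, 0x0c58, 0xc945, 0x4275]
Step 1: Sum all words
Raw sum = 17901 + 32453 + 3160 + 51525 + 17013 = 122052
Step 2: Fold carry: (56516 + 1) = 56517
One's complement = ~56517 & 0xFFFF = 9018

9018


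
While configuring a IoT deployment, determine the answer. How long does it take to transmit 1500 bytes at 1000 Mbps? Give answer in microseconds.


Given: packet = 1500 bytes, bandwidth = 1000 Mbps
Packet in bits = 1500 * 8 = 12000 bits
Bandwidth = 1000 * 10^6 = 1000000000 bps
Time = 12000 / 1000000000 seconds
Time in us = 12000 * 10^6 / 1000000000 = 12

12


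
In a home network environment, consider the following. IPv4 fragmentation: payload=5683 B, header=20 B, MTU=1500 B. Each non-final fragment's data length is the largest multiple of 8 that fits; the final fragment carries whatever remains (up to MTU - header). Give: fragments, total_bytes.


Max data per non-final fragment = floor((MTU - header)/8)*8 = floor((1500 - 20)/8)*8 = floor(1480/8)*8 = 1480 B
Final fragment needs no 8-byte alignment: it can carry up to MTU - header = 1480 B
Non-final fragments needed = ceil((payload - 1480) / 1480) = ceil(4203/1480) = ceil(2.8399) = 3
Number of fragments = 3 + 1 = 4
Fragment sizes (data): 3 * 1480 B + 1243 B (last, 1243 <= 1480 OK)
Total bytes sent = payload + n_frags * header = 5683 + 4*20 = 5683 + 80 = 5763 B

4, 5763


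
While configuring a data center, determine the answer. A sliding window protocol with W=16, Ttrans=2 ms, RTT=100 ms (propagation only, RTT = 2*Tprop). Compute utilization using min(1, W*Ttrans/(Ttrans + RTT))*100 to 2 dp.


Given: W = 16, Ttrans = 2 ms, RTT = 100 ms (= 2 * Tprop, Tprop = 50 ms)
Cycle time = Ttrans + RTT = 2 + 100 = 102 ms (first packet sent until its ACK returns)
W * Ttrans = 16 * 2 = 32 ms of sending per cycle
W * Ttrans / (Ttrans + RTT) = 32 / 102 = 0.313725
U = min(1, 0.313725) = 0.313725
U% = 31.37%

31.37


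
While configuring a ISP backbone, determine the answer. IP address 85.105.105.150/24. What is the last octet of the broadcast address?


Given: IP = 85.105.105.150, prefix = /24
Host bits = 32 - 24 = 8
Network last octet = 150 AND mask = 0
Host part size = 2^8 - 1 = 255
Broadcast last octet = 0 OR 255 = 255

255


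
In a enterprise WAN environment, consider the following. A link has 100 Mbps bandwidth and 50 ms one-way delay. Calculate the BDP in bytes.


Given: bandwidth = 100 Mbps, delay = 50 ms
BDP in bits = 100 * 10^6 * 50 / 1000
BDP in bits = 5000000
BDP in bytes = 5000000 / 8 = 625000

625000


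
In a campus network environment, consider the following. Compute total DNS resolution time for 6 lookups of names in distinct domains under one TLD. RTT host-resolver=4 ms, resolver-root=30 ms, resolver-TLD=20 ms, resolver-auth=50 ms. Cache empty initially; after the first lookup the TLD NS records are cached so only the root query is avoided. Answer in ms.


Lookup 1 (cold cache): local + root + TLD + auth = 4 + 30 + 20 + 50 = 104 ms
Lookups 2..6 (TLD NS cached -> skip root; new domain -> still ask TLD and auth): local + TLD + auth = 4 + 20 + 50 = 74 ms each
Remaining 5 lookups: 5 * 74 = 370 ms
Total = 104 + 370 = 474 ms

474


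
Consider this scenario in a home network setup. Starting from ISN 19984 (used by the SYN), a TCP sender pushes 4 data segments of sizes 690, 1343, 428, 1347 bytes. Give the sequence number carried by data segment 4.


The SYN occupies sequence number ISN = 19984, so the first data byte is ISN + 1 = 19985.
SEQ of data segment i = (ISN + 1) + sum of payload sizes of segments 1..i-1.
Segment 1: SEQ = 19985, payload = 690 bytes
Segment 2: SEQ = 20675, payload = 1343 bytes
Segment 3: SEQ = 22018, payload = 428 bytes
Segment 4: SEQ = 22446, payload = 1347 bytes
SEQ of segment 4 = 19985 + 690 + 1343 + 428 = 22446

22446


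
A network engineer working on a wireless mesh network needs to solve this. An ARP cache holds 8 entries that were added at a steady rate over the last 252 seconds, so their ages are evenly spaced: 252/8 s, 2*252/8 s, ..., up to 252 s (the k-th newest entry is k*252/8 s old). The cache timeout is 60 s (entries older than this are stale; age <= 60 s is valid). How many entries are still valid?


Ages are k * 252/8 s for k = 1..8 (spacing = 31.5000 s).
Entry k is valid iff k * 252/8 <= 60 iff k <= 8 * 60 / 252 = 1.9048
n_valid = floor(1.9048) = 1
(n_stale = 8 - 1 = 7)

1


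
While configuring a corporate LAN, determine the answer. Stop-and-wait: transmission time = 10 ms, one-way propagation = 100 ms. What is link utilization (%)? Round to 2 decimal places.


Given: Ttrans = 10 ms, Tprop = 100 ms
RTT = 2 * Tprop = 2 * 100 = 200 ms
U = Ttrans / (Ttrans + RTT)
U = 10 / (10 + 200)
U = 10 / 210 = 0.047619
U% = 4.76%

4.76


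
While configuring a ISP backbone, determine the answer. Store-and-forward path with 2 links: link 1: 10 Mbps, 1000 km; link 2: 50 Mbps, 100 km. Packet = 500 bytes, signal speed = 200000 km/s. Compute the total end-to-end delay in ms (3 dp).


Packet = 500 bytes = 4000 bits. Store-and-forward: sum (t_trans + t_prop) per link.
Link 1: t_trans = 4000/(10*10^6) s = 0.4000 ms; t_prop = 1000/200000 s = 5.0000 ms; subtotal = 5.4000 ms
Link 2: t_trans = 4000/(50*10^6) s = 0.0800 ms; t_prop = 100/200000 s = 0.5000 ms; subtotal = 0.5800 ms
End-to-end = 5.4000 + 0.5800 = 5.9800 ms -> 5.980 ms (3 dp)

5.980


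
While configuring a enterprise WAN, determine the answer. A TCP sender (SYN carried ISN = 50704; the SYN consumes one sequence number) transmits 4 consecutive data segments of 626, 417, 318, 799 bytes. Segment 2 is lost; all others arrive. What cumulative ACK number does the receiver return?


SYN uses sequence number 50704; first data byte = ISN + 1 = 50705.
Segment 1: SEQ = 50705, len = 626 B, covers [50705, 51330]
Segment 2: SEQ = 51331, len = 417 B, covers [51331, 51747] [LOST]
Segment 3: SEQ = 51748, len = 318 B, covers [51748, 52065]
Segment 4: SEQ = 52066, len = 799 B, covers [52066, 52864]
In-order data received: bytes [50705, 51330] (segments 1..1).
Segment 2 missing -> gap begins at byte 51331; later segments buffered out of order.
Cumulative ACK = next expected in-order byte = 50705 + 626 = 51331

51331


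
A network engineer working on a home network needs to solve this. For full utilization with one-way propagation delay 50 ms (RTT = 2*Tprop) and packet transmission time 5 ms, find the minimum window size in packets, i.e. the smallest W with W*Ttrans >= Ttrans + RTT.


Given: Ttrans = 5 ms, RTT = 100 ms (= 2 * Tprop, Tprop = 50 ms)
Time until first ACK returns = Ttrans + RTT = 5 + 100 = 105 ms
Need W * Ttrans >= Ttrans + RTT  ->  W >= (Ttrans + RTT) / Ttrans
(Ttrans + RTT) / Ttrans = 105 / 5 = 21
W_min = ceil(21) = 21

21


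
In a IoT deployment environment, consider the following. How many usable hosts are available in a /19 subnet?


Given: subnet mask /19
Host bits = 32 - 19 = 13
Total addresses = 2^13 = 8192
Usable hosts = 8192 - 2 (network + broadcast) = 8190

8190


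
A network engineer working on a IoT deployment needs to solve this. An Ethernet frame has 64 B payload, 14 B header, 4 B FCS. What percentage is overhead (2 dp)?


Given: payload = 64 B, header = 14 B, trailer = 4 B
Overhead bytes = header + trailer = 14 + 4 = 18
Total frame = payload + overhead = 64 + 18 = 82
Overhead % = 18 / 82 * 100 = 21.9512% -> 21.95% (2 dp)

21.95


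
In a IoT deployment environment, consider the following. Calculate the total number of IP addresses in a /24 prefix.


Given: CIDR prefix /24
Host bits = 32 - 24 = 8
Total addresses = 2^8 = 256

256


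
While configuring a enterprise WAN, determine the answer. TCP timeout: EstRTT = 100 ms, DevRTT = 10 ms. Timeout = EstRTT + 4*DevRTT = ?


Given: EstRTT = 100 ms, DevRTT = 10 ms
Timeout = EstRTT + 4 * DevRTT
4 * DevRTT = 4 * 10 = 40
Timeout = 100 + 40 = 140 ms

140


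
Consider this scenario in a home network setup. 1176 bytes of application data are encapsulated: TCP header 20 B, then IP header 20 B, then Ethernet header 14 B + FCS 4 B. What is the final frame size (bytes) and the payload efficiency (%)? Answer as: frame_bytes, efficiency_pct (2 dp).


TCP segment = 1176 + 20 = 1196 B
IP packet = 1196 + 20 = 1216 B
Ethernet frame = 1216 + 14 + 4 = 1234 B
Efficiency = app / frame = 1176 / 1234 = 0.952998 = 95.2998% -> 95.30% (2 dp)

1234, 95.30


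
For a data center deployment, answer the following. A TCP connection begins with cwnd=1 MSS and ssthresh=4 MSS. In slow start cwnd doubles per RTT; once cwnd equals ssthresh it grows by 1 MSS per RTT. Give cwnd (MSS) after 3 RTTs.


RTT 0: cwnd = 1 MSS (initial)
RTT 1: cwnd = 2 MSS (slow start, doubled)
RTT 2: cwnd = 4 MSS (slow start, doubled)
RTT 3: cwnd = 5 MSS (congestion avoidance, +1)

5


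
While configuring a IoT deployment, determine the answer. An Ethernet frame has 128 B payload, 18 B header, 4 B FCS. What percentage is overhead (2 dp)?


Given: payload = 128 B, header = 18 B, trailer = 4 B
Overhead bytes = header + trailer = 18 + 4 = 22
Total frame = payload + overhead = 128 + 22 = 150
Overhead % = 22 / 150 * 100 = 14.6667% -> 14.67% (2 dp)

14.67


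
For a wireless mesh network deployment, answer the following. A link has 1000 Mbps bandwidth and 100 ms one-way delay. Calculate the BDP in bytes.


Given: bandwidth = 1000 Mbps, delay = 100 ms
BDP in bits = 1000 * 10^6 * 100 / 1000
BDP in bits = 100000000
BDP in bytes = 100000000 / 8 = 12500000

12500000


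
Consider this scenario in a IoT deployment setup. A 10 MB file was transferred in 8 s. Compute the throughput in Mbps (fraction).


Given: file = 10 MB, time = 8 s
File in Mb = 10 * 8 = 80 Mb
Throughput = 80 / 8 Mbps
Throughput = 10 Mbps

10


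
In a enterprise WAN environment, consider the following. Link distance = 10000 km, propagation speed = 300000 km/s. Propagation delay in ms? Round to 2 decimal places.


Given: distance = 10000 km, speed = 300000 km/s
Delay = distance / speed = 10000 / 300000 seconds
Delay in ms = 10000 * 1000 / 300000
Delay = 33.3333 ms
Rounded to 2 dp = 33.33 ms

33.33


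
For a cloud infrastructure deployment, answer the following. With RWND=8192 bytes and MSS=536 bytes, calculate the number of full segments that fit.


Given: RWND = 8192 bytes, MSS = 536 bytes
Full segments = floor(RWND / MSS)
Full segments = floor(8192 / 536)
Full segments = floor(15.2836) = 15

15


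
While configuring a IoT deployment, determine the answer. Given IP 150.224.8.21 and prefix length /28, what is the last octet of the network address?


Given: IP = 150.224.8.21, prefix = /28
Subnet mask = 255.255.255.240
Last octet of IP: 21
Last octet of mask: 240
Network last octet = 21 AND 240 = 16

16


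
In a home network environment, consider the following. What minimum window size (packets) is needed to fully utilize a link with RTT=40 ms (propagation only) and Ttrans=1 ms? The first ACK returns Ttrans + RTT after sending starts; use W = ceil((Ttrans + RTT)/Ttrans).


Given: Ttrans = 1 ms, RTT = 40 ms (= 2 * Tprop, Tprop = 20 ms)
Time until first ACK returns = Ttrans + RTT = 1 + 40 = 41 ms
Need W * Ttrans >= Ttrans + RTT  ->  W >= (Ttrans + RTT) / Ttrans
(Ttrans + RTT) / Ttrans = 41 / 1 = 41
W_min = ceil(41) = 41

41


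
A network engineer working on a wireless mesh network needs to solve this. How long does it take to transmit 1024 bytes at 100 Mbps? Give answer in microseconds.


Given: packet = 1024 bytes, bandwidth = 100 Mbps
Packet in bits = 1024 * 8 = 8192 bits
Bandwidth = 100 * 10^6 = 100000000 bps
Time = 8192 / 100000000 seconds
Time in us = 8192 * 10^6 / 100000000 = 81.92

81.92


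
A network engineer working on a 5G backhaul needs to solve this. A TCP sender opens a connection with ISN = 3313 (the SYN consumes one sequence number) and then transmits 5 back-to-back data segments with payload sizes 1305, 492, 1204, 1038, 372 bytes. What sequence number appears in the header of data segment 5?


The SYN occupies sequence number ISN = 3313, so the first data byte is ISN + 1 = 3314.
SEQ of data segment i = (ISN + 1) + sum of payload sizes of segments 1..i-1.
Segment 1: SEQ = 3314, payload = 1305 bytes
Segment 2: SEQ = 4619, payload = 492 bytes
Segment 3: SEQ = 5111, payload = 1204 bytes
Segment 4: SEQ = 6315, payload = 1038 bytes
Segment 5: SEQ = 7353, payload = 372 bytes
SEQ of segment 5 = 3314 + 1305 + 492 + 1204 + 1038 = 7353

7353


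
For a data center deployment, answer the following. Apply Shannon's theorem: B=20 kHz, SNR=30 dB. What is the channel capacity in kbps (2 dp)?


Given: B = 20 kHz, SNR = 30 dB
SNR linear = 10^(30/10) = 1000
1 + SNR = 1001
log2(1001) = 9.9672262588
C = 20 * 1000 * 9.9672262588 = 199344.5252 bps
C = 199.344525 kbps -> 199.34 kbps (2 dp)

199.34


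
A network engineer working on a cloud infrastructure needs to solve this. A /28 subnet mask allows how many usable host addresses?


Given: subnet mask /28
Host bits = 32 - 28 = 4
Total addresses = 2^4 = 16
Usable hosts = 16 - 2 (network + broadcast) = 14

14


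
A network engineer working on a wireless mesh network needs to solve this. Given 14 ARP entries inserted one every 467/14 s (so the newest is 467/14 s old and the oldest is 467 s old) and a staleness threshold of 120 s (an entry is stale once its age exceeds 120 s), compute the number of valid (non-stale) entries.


Ages are k * 467/14 s for k = 1..14 (spacing = 33.3571 s).
Entry k is valid iff k * 467/14 <= 120 iff k <= 14 * 120 / 467 = 3.5974
n_valid = floor(3.5974) = 3
(n_stale = 14 - 3 = 11)

3


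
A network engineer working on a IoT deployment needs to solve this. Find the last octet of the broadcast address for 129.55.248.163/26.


Given: IP = 129.55.248.163, prefix = /26
Host bits = 32 - 26 = 6
Network last octet = 163 AND mask = 128
Host part size = 2^6 - 1 = 63
Broadcast last octet = 128 OR 63 = 191

191


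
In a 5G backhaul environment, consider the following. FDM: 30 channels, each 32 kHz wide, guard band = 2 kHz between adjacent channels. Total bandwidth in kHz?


Given: 30 channels, 32 kHz each, guard = 2 kHz
Channel bandwidth = 30 * 32 = 960 kHz
Guard bands = 29 gaps * 2 kHz = 58 kHz
Total = 960 + 58 = 1018 kHz

1018


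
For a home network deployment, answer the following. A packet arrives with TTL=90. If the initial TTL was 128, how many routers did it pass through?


Given: initial TTL = 128, received TTL = 90
Hops = initial TTL - received TTL
Hops = 128 - 90 = 38

38


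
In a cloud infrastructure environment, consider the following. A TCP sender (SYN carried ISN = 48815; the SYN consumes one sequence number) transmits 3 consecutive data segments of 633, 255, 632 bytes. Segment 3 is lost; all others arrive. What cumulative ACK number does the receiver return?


SYN uses sequence number 48815; first data byte = ISN + 1 = 48816.
Segment 1: SEQ = 48816, len = 633 B, covers [48816, 49448]
Segment 2: SEQ = 49449, len = 255 B, covers [49449, 49703]
Segment 3: SEQ = 49704, len = 632 B, covers [49704, 50335] [LOST]
In-order data received: bytes [48816, 49703] (segments 1..2).
Segment 3 missing -> gap begins at byte 49704.
Cumulative ACK = next expected in-order byte = 48816 + 633 + 255 = 49704

49704


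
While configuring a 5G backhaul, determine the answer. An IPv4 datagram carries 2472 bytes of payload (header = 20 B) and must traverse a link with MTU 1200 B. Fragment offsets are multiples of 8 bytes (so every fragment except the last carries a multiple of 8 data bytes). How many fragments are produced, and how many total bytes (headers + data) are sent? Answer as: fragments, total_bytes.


Max data per non-final fragment = floor((MTU - header)/8)*8 = floor((1200 - 20)/8)*8 = floor(1180/8)*8 = 1176 B
Final fragment needs no 8-byte alignment: it can carry up to MTU - header = 1180 B
Non-final fragments needed = ceil((payload - 1180) / 1176) = ceil(1292/1176) = ceil(1.0986) = 2
Number of fragments = 2 + 1 = 3
Fragment sizes (data): 2 * 1176 B + 120 B (last, 120 <= 1180 OK)
Total bytes sent = payload + n_frags * header = 2472 + 3*20 = 2472 + 60 = 2532 B

3, 2532


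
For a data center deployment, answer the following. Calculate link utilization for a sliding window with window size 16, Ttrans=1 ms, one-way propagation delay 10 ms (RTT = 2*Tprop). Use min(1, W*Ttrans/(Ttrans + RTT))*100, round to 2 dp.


Given: W = 16, Ttrans = 1 ms, RTT = 20 ms (= 2 * Tprop, Tprop = 10 ms)
Cycle time = Ttrans + RTT = 1 + 20 = 21 ms (first packet sent until its ACK returns)
W * Ttrans = 16 * 1 = 16 ms of sending per cycle
W * Ttrans / (Ttrans + RTT) = 16 / 21 = 0.761905
U = min(1, 0.761905) = 0.761905
U% = 76.19%

76.19


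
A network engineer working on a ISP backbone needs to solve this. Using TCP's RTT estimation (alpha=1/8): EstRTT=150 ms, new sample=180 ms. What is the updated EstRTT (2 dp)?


Given: EstRTT = 150 ms, SampleRTT = 180 ms, alpha = 1/8
New EstRTT = (1 - alpha) * EstRTT + alpha * SampleRTT
(7/8) * 150 = 131.25
(1/8) * 180 = 22.5
New EstRTT = 131.25 + 22.5 = 153.75 ms -> 153.75 ms (2 dp)

153.75


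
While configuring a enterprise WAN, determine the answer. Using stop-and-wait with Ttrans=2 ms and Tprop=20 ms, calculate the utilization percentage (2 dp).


Given: Ttrans = 2 ms, Tprop = 20 ms
RTT = 2 * Tprop = 2 * 20 = 40 ms
U = Ttrans / (Ttrans + RTT)
U = 2 / (2 + 40)
U = 2 / 42 = 0.047619
U% = 4.76%

4.76


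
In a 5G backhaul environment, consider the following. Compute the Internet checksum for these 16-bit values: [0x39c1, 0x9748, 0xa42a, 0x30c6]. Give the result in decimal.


Given words: [0x39c1, 0x9748, 0xa42a, 0x30c6]
Step 1: Sum all words
Raw sum = 14785 + 38728 + 42026 + 12486 = 108025
Step 2: Fold carry: (42489 + 1) = 42490
One's complement = ~42490 & 0xFFFF = 23045

23045


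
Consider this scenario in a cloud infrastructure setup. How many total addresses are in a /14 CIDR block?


Given: CIDR prefix /14
Host bits = 32 - 14 = 18
Total addresses = 2^18 = 262144

262144


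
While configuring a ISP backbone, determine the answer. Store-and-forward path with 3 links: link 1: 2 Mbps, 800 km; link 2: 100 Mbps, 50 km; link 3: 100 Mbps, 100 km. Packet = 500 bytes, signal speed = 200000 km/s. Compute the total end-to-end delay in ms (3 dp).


Packet = 500 bytes = 4000 bits. Store-and-forward: sum (t_trans + t_prop) per link.
Link 1: t_trans = 4000/(2*10^6) s = 2.0000 ms; t_prop = 800/200000 s = 4.0000 ms; subtotal = 6.0000 ms
Link 2: t_trans = 4000/(100*10^6) s = 0.0400 ms; t_prop = 50/200000 s = 0.2500 ms; subtotal = 0.2900 ms
Link 3: t_trans = 4000/(100*10^6) s = 0.0400 ms; t_prop = 100/200000 s = 0.5000 ms; subtotal = 0.5400 ms
End-to-end = 6.0000 + 0.2900 + 0.5400 = 6.8300 ms -> 6.830 ms (3 dp)

6.830
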